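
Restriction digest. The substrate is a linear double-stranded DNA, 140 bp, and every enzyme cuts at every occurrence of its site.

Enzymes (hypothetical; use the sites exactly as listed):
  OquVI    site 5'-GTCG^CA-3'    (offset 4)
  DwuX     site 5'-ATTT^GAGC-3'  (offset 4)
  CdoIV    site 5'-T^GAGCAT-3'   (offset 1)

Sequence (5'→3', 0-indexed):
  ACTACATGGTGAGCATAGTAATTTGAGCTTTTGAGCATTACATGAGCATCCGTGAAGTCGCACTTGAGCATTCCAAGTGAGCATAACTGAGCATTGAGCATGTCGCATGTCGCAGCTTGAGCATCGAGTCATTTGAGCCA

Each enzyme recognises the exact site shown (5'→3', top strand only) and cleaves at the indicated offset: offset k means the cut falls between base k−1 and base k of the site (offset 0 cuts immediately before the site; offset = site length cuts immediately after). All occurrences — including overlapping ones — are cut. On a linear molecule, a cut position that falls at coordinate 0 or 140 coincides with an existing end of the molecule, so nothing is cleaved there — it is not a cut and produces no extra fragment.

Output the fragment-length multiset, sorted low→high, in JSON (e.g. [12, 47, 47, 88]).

Per-enzyme occurrences:
  OquVI (GTCGCA, off=4): starts [56, 101, 108] → cuts [60, 105, 112]
  DwuX (ATTTGAGC, off=4): starts [20, 130] → cuts [24, 134]
  CdoIV (TGAGCAT, off=1): starts [9, 31, 42, 64, 77, 87, 94, 117] → cuts [10, 32, 43, 65, 78, 88, 95, 118]

All cut coordinates (distinct, sorted): [10, 24, 32, 43, 60, 65, 78, 88, 95, 105, 112, 118, 134]

Fragment lengths:
  [0,10): 10 bp
  [10,24): 14 bp
  [24,32): 8 bp
  [32,43): 11 bp
  [43,60): 17 bp
  [60,65): 5 bp
  [65,78): 13 bp
  [78,88): 10 bp
  [88,95): 7 bp
  [95,105): 10 bp
  [105,112): 7 bp
  [112,118): 6 bp
  [118,134): 16 bp
  [134,140): 6 bp

[5,6,6,7,7,8,10,10,10,11,13,14,16,17]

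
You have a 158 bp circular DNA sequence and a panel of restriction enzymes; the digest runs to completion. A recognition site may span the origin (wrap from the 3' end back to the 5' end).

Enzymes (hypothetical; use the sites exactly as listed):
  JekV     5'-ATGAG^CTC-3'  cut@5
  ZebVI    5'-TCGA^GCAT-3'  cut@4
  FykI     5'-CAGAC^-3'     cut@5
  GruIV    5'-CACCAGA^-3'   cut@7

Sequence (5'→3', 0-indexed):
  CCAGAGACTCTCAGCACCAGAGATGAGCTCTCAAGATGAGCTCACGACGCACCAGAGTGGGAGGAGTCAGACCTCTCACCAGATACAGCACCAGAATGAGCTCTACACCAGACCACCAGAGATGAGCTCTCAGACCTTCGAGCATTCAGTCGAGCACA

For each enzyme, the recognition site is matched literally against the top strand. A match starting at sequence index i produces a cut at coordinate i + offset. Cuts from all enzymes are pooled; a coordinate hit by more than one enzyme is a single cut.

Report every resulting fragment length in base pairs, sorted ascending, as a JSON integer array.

Per-enzyme occurrences:
  JekV ATGAGCTC/5: at [22, 35, 95, 121] ⇒ [27, 40, 100, 126]
  ZebVI TCGAGCAT/4: at [137] ⇒ [141]
  FykI CAGAC/5: at [67, 108, 130] ⇒ [72, 113, 135]
  GruIV CACCAGA/7: at [14, 49, 76, 88, 105, 113, 156] ⇒ [5, 21, 56, 83, 95, 112, 120]

Pooled cuts: [5, 21, 27, 40, 56, 72, 83, 95, 100, 112, 113, 120, 126, 135, 141]

Fragment lengths:
  5→21: 16 bp
  21→27: 6 bp
  27→40: 13 bp
  40→56: 16 bp
  56→72: 16 bp
  72→83: 11 bp
  83→95: 12 bp
  95→100: 5 bp
  100→112: 12 bp
  112→113: 1 bp
  113→120: 7 bp
  120→126: 6 bp
  126→135: 9 bp
  135→141: 6 bp
  141→5 (wrap): 158-141+5 = 22 bp

[1,5,6,6,6,7,9,11,12,12,13,16,16,16,22]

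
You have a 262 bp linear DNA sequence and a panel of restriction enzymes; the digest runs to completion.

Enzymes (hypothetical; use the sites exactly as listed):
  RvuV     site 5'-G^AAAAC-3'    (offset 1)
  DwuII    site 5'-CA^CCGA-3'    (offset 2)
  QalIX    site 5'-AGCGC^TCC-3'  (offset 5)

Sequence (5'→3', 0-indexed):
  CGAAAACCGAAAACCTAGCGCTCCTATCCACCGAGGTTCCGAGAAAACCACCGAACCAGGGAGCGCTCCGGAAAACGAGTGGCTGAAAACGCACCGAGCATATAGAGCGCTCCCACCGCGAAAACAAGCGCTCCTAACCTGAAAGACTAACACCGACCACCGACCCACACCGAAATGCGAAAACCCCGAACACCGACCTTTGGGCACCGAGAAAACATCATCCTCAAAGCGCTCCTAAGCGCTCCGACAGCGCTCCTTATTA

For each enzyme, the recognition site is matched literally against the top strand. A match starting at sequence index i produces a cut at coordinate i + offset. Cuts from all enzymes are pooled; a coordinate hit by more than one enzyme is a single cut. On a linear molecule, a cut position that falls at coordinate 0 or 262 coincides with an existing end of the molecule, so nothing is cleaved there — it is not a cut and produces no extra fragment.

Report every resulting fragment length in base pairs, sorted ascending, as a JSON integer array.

Per-enzyme occurrences:
  RvuV (GAAAAC, off=1): starts [1, 8, 42, 70, 84, 119, 178, 210] → cuts [2, 9, 43, 71, 85, 120, 179, 211]
  DwuII (CACCGA, off=2): starts [28, 48, 91, 150, 157, 167, 190, 204] → cuts [30, 50, 93, 152, 159, 169, 192, 206]
  QalIX (AGCGCTCC, off=5): starts [16, 61, 105, 126, 227, 237, 248] → cuts [21, 66, 110, 131, 232, 242, 253]

Pooled cuts: [2, 9, 21, 30, 43, 50, 66, 71, 85, 93, 110, 120, 131, 152, 159, 169, 179, 192, 206, 211, 232, 242, 253]

Fragment lengths:
  [0,2): 2 bp
  [2,9): 7 bp
  [9,21): 12 bp
  [21,30): 9 bp
  [30,43): 13 bp
  [43,50): 7 bp
  [50,66): 16 bp
  [66,71): 5 bp
  [71,85): 14 bp
  [85,93): 8 bp
  [93,110): 17 bp
  [110,120): 10 bp
  [120,131): 11 bp
  [131,152): 21 bp
  [152,159): 7 bp
  [159,169): 10 bp
  [169,179): 10 bp
  [179,192): 13 bp
  [192,206): 14 bp
  [206,211): 5 bp
  [211,232): 21 bp
  [232,242): 10 bp
  [242,253): 11 bp
  [253,262): 9 bp

[2,5,5,7,7,7,8,9,9,10,10,10,10,11,11,12,13,13,14,14,16,17,21,21]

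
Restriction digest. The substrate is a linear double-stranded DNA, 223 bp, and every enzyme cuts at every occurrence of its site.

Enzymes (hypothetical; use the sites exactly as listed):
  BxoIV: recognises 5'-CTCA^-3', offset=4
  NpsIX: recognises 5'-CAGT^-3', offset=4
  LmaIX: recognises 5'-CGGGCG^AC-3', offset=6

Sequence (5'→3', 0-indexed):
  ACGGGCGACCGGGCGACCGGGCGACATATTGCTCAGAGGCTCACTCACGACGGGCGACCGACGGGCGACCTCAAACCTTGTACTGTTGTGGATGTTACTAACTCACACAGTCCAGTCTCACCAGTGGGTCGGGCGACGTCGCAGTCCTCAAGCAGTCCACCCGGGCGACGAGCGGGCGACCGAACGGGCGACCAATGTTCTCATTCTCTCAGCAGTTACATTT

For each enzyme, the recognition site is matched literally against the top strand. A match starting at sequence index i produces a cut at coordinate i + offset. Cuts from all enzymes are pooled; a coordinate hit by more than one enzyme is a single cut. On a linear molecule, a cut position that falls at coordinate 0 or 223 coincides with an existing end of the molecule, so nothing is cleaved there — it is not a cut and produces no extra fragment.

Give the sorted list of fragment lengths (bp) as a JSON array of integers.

Scan for sites:
  BxoIV CTCA/4: at [31, 39, 43, 69, 101, 116, 146, 199, 207] ⇒ [35, 43, 47, 73, 105, 120, 150, 203, 211]
  NpsIX CAGT/4: at [107, 112, 121, 141, 152, 212] ⇒ [111, 116, 125, 145, 156, 216]
  LmaIX CGGGCGAC/6: at [1, 9, 17, 50, 61, 129, 161, 172, 184] ⇒ [7, 15, 23, 56, 67, 135, 167, 178, 190]

All cut coordinates (distinct, sorted): [7, 15, 23, 35, 43, 47, 56, 67, 73, 105, 111, 116, 120, 125, 135, 145, 150, 156, 167, 178, 190, 203, 211, 216]

Fragment lengths:
  [0,7): 7 bp
  [7,15): 8 bp
  [15,23): 8 bp
  [23,35): 12 bp
  [35,43): 8 bp
  [43,47): 4 bp
  [47,56): 9 bp
  [56,67): 11 bp
  [67,73): 6 bp
  [73,105): 32 bp
  [105,111): 6 bp
  [111,116): 5 bp
  [116,120): 4 bp
  [120,125): 5 bp
  [125,135): 10 bp
  [135,145): 10 bp
  [145,150): 5 bp
  [150,156): 6 bp
  [156,167): 11 bp
  [167,178): 11 bp
  [178,190): 12 bp
  [190,203): 13 bp
  [203,211): 8 bp
  [211,216): 5 bp
  [216,223): 7 bp

[4,4,5,5,5,5,6,6,6,7,7,8,8,8,8,9,10,10,11,11,11,12,12,13,32]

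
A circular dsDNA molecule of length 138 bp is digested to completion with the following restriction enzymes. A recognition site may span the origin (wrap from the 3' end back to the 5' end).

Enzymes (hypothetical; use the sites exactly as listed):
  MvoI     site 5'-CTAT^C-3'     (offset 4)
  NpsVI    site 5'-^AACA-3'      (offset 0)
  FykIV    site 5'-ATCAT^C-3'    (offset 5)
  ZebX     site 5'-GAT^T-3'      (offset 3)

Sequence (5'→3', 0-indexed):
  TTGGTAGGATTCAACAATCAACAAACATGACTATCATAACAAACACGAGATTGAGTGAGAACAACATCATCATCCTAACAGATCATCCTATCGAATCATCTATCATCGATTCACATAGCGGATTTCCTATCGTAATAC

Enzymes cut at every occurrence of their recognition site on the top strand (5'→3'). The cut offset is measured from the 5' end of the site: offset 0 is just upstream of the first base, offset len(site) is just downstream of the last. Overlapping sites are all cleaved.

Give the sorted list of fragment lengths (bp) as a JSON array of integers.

Site scan:
  MvoI CTATC/4: at [30, 87, 99, 126] ⇒ [34, 91, 103, 130]
  NpsVI AACA/0: at [12, 19, 23, 37, 41, 59, 62, 76] ⇒ [12, 19, 23, 37, 41, 59, 62, 76]
  FykIV ATCATC/5: at [65, 68, 81, 94, 101] ⇒ [70, 73, 86, 99, 106]
  ZebX GATT/3: at [7, 48, 107, 120] ⇒ [10, 51, 110, 123]

Pooled cuts: [10, 12, 19, 23, 34, 37, 41, 51, 59, 62, 70, 73, 76, 86, 91, 99, 103, 106, 110, 123, 130]

Fragment lengths:
  10→12: 2 bp
  12→19: 7 bp
  19→23: 4 bp
  23→34: 11 bp
  34→37: 3 bp
  37→41: 4 bp
  41→51: 10 bp
  51→59: 8 bp
  59→62: 3 bp
  62→70: 8 bp
  70→73: 3 bp
  73→76: 3 bp
  76→86: 10 bp
  86→91: 5 bp
  91→99: 8 bp
  99→103: 4 bp
  103→106: 3 bp
  106→110: 4 bp
  110→123: 13 bp
  123→130: 7 bp
  130→10 (wrap): 138-130+10 = 18 bp

[2,3,3,3,3,3,4,4,4,4,5,7,7,8,8,8,10,10,11,13,18]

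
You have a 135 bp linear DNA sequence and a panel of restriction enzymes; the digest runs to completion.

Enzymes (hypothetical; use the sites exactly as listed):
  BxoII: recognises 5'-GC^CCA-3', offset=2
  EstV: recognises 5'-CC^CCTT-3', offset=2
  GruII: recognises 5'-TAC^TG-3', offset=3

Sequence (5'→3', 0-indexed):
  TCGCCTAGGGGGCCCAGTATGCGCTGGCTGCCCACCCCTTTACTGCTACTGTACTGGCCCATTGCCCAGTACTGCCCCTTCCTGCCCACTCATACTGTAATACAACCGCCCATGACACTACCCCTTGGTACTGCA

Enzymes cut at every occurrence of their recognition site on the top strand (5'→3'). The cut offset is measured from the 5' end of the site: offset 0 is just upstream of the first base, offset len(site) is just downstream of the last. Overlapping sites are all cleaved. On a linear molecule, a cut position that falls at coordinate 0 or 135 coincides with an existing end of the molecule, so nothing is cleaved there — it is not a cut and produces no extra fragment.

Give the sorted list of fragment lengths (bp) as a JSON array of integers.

[4,4,4,5,5,6,7,7,7,9,9,10,13,13,14,18]

Scan for sites:
  BxoII GCCCA/2: at [11, 29, 56, 63, 83, 107] ⇒ [13, 31, 58, 65, 85, 109]
  EstV CCCCTT/2: at [34, 74, 120] ⇒ [36, 76, 122]
  GruII TACTG/3: at [40, 46, 51, 69, 92, 128] ⇒ [43, 49, 54, 72, 95, 131]

Pooled cuts: [13, 31, 36, 43, 49, 54, 58, 65, 72, 76, 85, 95, 109, 122, 131]

Fragment lengths:
  [0,13): 13 bp
  [13,31): 18 bp
  [31,36): 5 bp
  [36,43): 7 bp
  [43,49): 6 bp
  [49,54): 5 bp
  [54,58): 4 bp
  [58,65): 7 bp
  [65,72): 7 bp
  [72,76): 4 bp
  [76,85): 9 bp
  [85,95): 10 bp
  [95,109): 14 bp
  [109,122): 13 bp
  [122,131): 9 bp
  [131,135): 4 bp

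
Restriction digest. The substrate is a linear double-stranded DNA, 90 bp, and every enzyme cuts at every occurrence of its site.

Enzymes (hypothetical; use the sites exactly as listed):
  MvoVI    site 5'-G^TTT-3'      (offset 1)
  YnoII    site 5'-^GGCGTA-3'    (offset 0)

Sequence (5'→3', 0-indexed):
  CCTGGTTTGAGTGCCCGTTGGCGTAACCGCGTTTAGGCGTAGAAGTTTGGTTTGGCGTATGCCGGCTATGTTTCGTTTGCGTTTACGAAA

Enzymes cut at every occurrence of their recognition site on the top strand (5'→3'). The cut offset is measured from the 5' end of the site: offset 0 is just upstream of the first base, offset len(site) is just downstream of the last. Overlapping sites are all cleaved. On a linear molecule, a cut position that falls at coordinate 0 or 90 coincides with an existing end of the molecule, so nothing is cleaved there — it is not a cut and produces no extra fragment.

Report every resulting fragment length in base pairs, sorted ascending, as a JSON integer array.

[3,4,5,5,5,6,9,10,12,14,17]

Scan for sites:
  MvoVI GTTT/1: at [4, 30, 44, 49, 69, 74, 80] ⇒ [5, 31, 45, 50, 70, 75, 81]
  YnoII GGCGTA/0: at [19, 35, 53] ⇒ [19, 35, 53]

Pooled cuts: [5, 19, 31, 35, 45, 50, 53, 70, 75, 81]

Fragment lengths:
  [0,5): 5 bp
  [5,19): 14 bp
  [19,31): 12 bp
  [31,35): 4 bp
  [35,45): 10 bp
  [45,50): 5 bp
  [50,53): 3 bp
  [53,70): 17 bp
  [70,75): 5 bp
  [75,81): 6 bp
  [81,90): 9 bp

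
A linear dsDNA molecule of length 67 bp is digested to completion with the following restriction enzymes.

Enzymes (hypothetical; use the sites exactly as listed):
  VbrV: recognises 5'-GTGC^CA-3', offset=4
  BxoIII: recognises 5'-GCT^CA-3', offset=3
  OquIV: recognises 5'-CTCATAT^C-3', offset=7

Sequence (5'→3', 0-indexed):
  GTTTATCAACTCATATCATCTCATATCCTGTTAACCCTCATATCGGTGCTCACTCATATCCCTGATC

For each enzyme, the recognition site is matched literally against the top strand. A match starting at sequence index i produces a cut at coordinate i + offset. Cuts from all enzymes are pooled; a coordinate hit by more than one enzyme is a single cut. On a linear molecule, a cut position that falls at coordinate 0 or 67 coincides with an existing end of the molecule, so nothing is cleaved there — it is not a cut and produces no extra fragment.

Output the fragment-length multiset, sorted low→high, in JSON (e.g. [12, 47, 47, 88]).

Scan for sites:
  VbrV (GTGCCA, off=4): no sites
  BxoIII (GCTCA, off=3): starts [47] → cuts [50]
  OquIV (CTCATATC, off=7): starts [9, 19, 36, 52] → cuts [16, 26, 43, 59]

All cut coordinates (distinct, sorted): [16, 26, 43, 50, 59]

Fragment lengths:
  [0,16): 16 bp
  [16,26): 10 bp
  [26,43): 17 bp
  [43,50): 7 bp
  [50,59): 9 bp
  [59,67): 8 bp

[7,8,9,10,16,17]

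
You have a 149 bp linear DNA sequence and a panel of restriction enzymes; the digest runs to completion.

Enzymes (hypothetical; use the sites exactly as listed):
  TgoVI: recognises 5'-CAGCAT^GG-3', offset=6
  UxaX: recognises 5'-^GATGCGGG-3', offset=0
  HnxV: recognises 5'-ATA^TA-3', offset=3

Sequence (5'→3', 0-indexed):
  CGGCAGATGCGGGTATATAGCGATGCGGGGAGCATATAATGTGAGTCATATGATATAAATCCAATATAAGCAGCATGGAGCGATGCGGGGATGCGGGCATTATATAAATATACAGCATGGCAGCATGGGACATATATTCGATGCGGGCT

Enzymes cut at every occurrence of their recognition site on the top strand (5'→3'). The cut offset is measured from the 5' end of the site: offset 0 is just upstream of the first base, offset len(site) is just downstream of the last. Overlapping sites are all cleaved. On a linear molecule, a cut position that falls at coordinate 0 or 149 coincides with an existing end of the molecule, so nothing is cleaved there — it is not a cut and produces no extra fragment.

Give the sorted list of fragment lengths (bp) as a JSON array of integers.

[4,5,5,5,6,8,8,8,8,10,10,11,12,15,15,19]

Scan for sites:
  TgoVI (CAGCATGG, off=6): starts [70, 112, 120] → cuts [76, 118, 126]
  UxaX (GATGCGGG, off=0): starts [5, 21, 81, 89, 139] → cuts [5, 21, 81, 89, 139]
  HnxV (ATATA, off=3): starts [14, 33, 52, 63, 101, 107, 131] → cuts [17, 36, 55, 66, 104, 110, 134]

All cut coordinates (distinct, sorted): [5, 17, 21, 36, 55, 66, 76, 81, 89, 104, 110, 118, 126, 134, 139]

Fragment lengths:
  [0,5): 5 bp
  [5,17): 12 bp
  [17,21): 4 bp
  [21,36): 15 bp
  [36,55): 19 bp
  [55,66): 11 bp
  [66,76): 10 bp
  [76,81): 5 bp
  [81,89): 8 bp
  [89,104): 15 bp
  [104,110): 6 bp
  [110,118): 8 bp
  [118,126): 8 bp
  [126,134): 8 bp
  [134,139): 5 bp
  [139,149): 10 bp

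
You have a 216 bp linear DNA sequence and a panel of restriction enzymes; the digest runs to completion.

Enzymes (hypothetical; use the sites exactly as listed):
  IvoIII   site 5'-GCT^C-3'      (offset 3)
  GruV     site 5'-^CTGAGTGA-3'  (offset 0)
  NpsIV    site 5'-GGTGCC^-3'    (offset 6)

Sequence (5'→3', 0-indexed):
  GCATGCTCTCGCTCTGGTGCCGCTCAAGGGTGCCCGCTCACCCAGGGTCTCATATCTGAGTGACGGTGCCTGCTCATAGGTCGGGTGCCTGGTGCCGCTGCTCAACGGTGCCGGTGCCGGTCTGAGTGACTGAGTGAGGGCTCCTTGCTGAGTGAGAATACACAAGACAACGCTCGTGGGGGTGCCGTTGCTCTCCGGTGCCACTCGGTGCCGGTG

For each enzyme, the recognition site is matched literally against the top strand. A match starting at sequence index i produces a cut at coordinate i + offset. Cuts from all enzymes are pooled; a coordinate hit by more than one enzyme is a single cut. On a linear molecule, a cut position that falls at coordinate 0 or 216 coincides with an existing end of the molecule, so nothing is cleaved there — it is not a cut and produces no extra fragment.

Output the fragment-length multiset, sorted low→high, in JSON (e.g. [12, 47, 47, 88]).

Scan for sites:
  IvoIII (GCTC, off=3): starts [4, 10, 21, 35, 71, 99, 139, 171, 189] → cuts [7, 13, 24, 38, 74, 102, 142, 174, 192]
  GruV (CTGAGTGA, off=0): starts [55, 121, 129, 147] → cuts [55, 121, 129, 147]
  NpsIV (GGTGCC, off=6): starts [15, 28, 64, 83, 90, 106, 112, 180, 196, 206] → cuts [21, 34, 70, 89, 96, 112, 118, 186, 202, 212]

Pooled cuts: [7, 13, 21, 24, 34, 38, 55, 70, 74, 89, 96, 102, 112, 118, 121, 129, 142, 147, 174, 186, 192, 202, 212]

Fragments:
  [0,7): 7 bp
  [7,13): 6 bp
  [13,21): 8 bp
  [21,24): 3 bp
  [24,34): 10 bp
  [34,38): 4 bp
  [38,55): 17 bp
  [55,70): 15 bp
  [70,74): 4 bp
  [74,89): 15 bp
  [89,96): 7 bp
  [96,102): 6 bp
  [102,112): 10 bp
  [112,118): 6 bp
  [118,121): 3 bp
  [121,129): 8 bp
  [129,142): 13 bp
  [142,147): 5 bp
  [147,174): 27 bp
  [174,186): 12 bp
  [186,192): 6 bp
  [192,202): 10 bp
  [202,212): 10 bp
  [212,216): 4 bp

[3,3,4,4,4,5,6,6,6,6,7,7,8,8,10,10,10,10,12,13,15,15,17,27]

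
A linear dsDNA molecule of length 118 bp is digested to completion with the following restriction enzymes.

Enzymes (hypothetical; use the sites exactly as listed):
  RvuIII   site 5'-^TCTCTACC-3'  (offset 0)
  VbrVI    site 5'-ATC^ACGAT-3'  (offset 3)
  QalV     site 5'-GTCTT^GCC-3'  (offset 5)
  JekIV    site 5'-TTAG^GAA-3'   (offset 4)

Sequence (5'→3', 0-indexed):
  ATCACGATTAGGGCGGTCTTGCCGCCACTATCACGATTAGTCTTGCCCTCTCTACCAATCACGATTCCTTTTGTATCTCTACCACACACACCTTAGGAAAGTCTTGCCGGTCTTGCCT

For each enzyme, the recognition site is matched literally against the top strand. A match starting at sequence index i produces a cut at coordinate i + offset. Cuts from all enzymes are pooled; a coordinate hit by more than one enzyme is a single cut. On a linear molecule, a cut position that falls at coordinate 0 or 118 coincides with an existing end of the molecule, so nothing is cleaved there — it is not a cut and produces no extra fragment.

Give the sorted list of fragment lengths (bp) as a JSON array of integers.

Site scan:
  RvuIII (TCTCTACC, off=0): starts [48, 75] → cuts [48, 75]
  VbrVI (ATCACGAT, off=3): starts [0, 29, 57] → cuts [3, 32, 60]
  QalV (GTCTTGCC, off=5): starts [15, 39, 100, 109] → cuts [20, 44, 105, 114]
  JekIV (TTAGGAA, off=4): starts [92] → cuts [96]

Pooled cuts: [3, 20, 32, 44, 48, 60, 75, 96, 105, 114]

Fragment lengths:
  [0,3): 3 bp
  [3,20): 17 bp
  [20,32): 12 bp
  [32,44): 12 bp
  [44,48): 4 bp
  [48,60): 12 bp
  [60,75): 15 bp
  [75,96): 21 bp
  [96,105): 9 bp
  [105,114): 9 bp
  [114,118): 4 bp

[3,4,4,9,9,12,12,12,15,17,21]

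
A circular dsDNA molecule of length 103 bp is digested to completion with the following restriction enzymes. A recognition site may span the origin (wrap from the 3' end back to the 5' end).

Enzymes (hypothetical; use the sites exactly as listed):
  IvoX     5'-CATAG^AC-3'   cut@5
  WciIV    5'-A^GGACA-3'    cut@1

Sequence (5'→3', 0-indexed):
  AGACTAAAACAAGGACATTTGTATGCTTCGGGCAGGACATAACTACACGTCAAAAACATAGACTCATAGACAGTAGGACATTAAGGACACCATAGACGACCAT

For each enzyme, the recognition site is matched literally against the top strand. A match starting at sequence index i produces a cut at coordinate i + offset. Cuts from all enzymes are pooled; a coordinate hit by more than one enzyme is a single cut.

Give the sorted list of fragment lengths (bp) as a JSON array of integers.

[6,8,9,10,10,11,22,27]

Scan for sites:
  IvoX CATAGAC/5: at [56, 64, 90, 100] ⇒ [2, 61, 69, 95]
  WciIV AGGACA/1: at [11, 33, 74, 83] ⇒ [12, 34, 75, 84]

Pooled cuts: [2, 12, 34, 61, 69, 75, 84, 95]

Fragment lengths:
  2→12: 10 bp
  12→34: 22 bp
  34→61: 27 bp
  61→69: 8 bp
  69→75: 6 bp
  75→84: 9 bp
  84→95: 11 bp
  95→2 (wrap): 103-95+2 = 10 bp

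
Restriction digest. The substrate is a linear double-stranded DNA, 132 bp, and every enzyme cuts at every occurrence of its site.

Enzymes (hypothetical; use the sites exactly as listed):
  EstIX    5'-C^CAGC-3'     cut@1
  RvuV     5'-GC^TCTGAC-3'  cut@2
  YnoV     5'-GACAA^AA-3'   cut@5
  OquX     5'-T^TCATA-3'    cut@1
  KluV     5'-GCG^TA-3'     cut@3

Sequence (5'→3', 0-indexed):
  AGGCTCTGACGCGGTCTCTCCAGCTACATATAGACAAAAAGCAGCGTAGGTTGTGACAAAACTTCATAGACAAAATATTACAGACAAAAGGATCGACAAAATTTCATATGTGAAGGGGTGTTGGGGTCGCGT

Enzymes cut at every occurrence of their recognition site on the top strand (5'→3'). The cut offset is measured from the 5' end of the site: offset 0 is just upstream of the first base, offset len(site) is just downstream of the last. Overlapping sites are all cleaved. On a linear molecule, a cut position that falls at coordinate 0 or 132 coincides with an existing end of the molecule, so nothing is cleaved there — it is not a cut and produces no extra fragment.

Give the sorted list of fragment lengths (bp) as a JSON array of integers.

Per-enzyme occurrences:
  EstIX (CCAGC, off=1): starts [19] → cuts [20]
  RvuV (GCTCTGAC, off=2): starts [2] → cuts [4]
  YnoV (GACAAAA, off=5): starts [32, 54, 68, 82, 94] → cuts [37, 59, 73, 87, 99]
  OquX (TTCATA, off=1): starts [62, 102] → cuts [63, 103]
  KluV (GCGTA, off=3): starts [43] → cuts [46]

All cut coordinates (distinct, sorted): [4, 20, 37, 46, 59, 63, 73, 87, 99, 103]

Fragments:
  [0,4): 4 bp
  [4,20): 16 bp
  [20,37): 17 bp
  [37,46): 9 bp
  [46,59): 13 bp
  [59,63): 4 bp
  [63,73): 10 bp
  [73,87): 14 bp
  [87,99): 12 bp
  [99,103): 4 bp
  [103,132): 29 bp

[4,4,4,9,10,12,13,14,16,17,29]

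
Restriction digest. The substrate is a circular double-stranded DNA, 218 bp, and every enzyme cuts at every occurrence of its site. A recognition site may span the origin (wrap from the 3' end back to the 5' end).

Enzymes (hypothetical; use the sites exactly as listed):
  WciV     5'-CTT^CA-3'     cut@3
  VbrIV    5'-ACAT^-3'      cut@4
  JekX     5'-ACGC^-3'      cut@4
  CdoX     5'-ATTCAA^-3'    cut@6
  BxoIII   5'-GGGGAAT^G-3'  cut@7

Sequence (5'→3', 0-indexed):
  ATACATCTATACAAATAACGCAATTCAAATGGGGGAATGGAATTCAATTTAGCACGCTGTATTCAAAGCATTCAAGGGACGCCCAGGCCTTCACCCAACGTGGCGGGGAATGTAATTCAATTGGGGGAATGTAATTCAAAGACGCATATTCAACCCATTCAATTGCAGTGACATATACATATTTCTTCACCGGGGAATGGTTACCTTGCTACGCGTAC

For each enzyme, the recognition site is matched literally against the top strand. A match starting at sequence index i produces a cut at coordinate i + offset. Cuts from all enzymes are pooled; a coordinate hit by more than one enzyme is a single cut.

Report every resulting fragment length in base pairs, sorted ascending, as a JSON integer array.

Per-enzyme occurrences:
  WciV CTTCA/3: at [88, 184] ⇒ [91, 187]
  VbrIV ACAT/4: at [2, 170, 176, 216] ⇒ [2, 6, 174, 180]
  JekX ACGC/4: at [17, 53, 78, 141, 210] ⇒ [21, 57, 82, 145, 214]
  CdoX ATTCAA/6: at [22, 41, 60, 69, 114, 133, 147, 156] ⇒ [28, 47, 66, 75, 120, 139, 153, 162]
  BxoIII GGGGAATG/7: at [31, 104, 123, 191] ⇒ [38, 111, 130, 198]

All cut coordinates (distinct, sorted): [2, 6, 21, 28, 38, 47, 57, 66, 75, 82, 91, 111, 120, 130, 139, 145, 153, 162, 174, 180, 187, 198, 214]

Fragment lengths:
  2→6: 4 bp
  6→21: 15 bp
  21→28: 7 bp
  28→38: 10 bp
  38→47: 9 bp
  47→57: 10 bp
  57→66: 9 bp
  66→75: 9 bp
  75→82: 7 bp
  82→91: 9 bp
  91→111: 20 bp
  111→120: 9 bp
  120→130: 10 bp
  130→139: 9 bp
  139→145: 6 bp
  145→153: 8 bp
  153→162: 9 bp
  162→174: 12 bp
  174→180: 6 bp
  180→187: 7 bp
  187→198: 11 bp
  198→214: 16 bp
  214→2 (wrap): 218-214+2 = 6 bp

[4,6,6,6,7,7,7,8,9,9,9,9,9,9,9,10,10,10,11,12,15,16,20]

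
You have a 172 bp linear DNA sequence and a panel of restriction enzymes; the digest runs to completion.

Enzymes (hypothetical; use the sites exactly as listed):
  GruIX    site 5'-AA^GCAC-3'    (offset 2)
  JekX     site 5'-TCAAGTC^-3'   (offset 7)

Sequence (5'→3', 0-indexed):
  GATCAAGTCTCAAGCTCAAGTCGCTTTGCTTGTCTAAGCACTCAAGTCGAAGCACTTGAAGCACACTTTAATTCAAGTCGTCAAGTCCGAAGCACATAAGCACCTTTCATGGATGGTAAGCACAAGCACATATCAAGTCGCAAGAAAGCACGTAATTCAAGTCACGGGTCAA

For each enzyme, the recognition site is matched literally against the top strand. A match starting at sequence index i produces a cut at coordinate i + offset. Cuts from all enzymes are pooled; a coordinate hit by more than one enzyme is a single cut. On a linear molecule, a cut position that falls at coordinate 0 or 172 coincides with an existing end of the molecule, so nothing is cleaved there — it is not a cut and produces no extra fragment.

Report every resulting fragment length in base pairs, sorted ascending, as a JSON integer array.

[3,4,6,8,8,8,9,9,9,11,13,14,15,16,19,20]

Scan for sites:
  GruIX AAGCAC/2: at [35, 49, 58, 89, 97, 117, 123, 145] ⇒ [37, 51, 60, 91, 99, 119, 125, 147]
  JekX TCAAGTC/7: at [2, 15, 41, 72, 80, 132, 156] ⇒ [9, 22, 48, 79, 87, 139, 163]

All cut coordinates (distinct, sorted): [9, 22, 37, 48, 51, 60, 79, 87, 91, 99, 119, 125, 139, 147, 163]

Fragment lengths:
  [0,9): 9 bp
  [9,22): 13 bp
  [22,37): 15 bp
  [37,48): 11 bp
  [48,51): 3 bp
  [51,60): 9 bp
  [60,79): 19 bp
  [79,87): 8 bp
  [87,91): 4 bp
  [91,99): 8 bp
  [99,119): 20 bp
  [119,125): 6 bp
  [125,139): 14 bp
  [139,147): 8 bp
  [147,163): 16 bp
  [163,172): 9 bp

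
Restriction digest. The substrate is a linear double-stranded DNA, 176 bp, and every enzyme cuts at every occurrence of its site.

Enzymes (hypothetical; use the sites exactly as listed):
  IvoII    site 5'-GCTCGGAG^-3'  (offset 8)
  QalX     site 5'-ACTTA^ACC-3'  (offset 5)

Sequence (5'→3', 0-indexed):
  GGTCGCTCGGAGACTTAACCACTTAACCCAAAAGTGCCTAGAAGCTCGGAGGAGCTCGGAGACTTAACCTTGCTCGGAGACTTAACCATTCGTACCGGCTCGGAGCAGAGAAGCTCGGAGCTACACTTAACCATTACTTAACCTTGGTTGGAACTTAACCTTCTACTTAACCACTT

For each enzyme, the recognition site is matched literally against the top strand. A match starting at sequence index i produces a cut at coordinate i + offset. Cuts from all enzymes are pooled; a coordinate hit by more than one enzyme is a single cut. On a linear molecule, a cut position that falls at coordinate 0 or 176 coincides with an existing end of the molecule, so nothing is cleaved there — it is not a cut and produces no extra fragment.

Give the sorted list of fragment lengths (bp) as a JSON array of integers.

Scan for sites:
  IvoII GCTCGGAG/8: at [4, 43, 53, 71, 97, 112] ⇒ [12, 51, 61, 79, 105, 120]
  QalX ACTTAACC/5: at [12, 20, 61, 79, 124, 135, 152, 164] ⇒ [17, 25, 66, 84, 129, 140, 157, 169]

All cut coordinates (distinct, sorted): [12, 17, 25, 51, 61, 66, 79, 84, 105, 120, 129, 140, 157, 169]

Fragments:
  [0,12): 12 bp
  [12,17): 5 bp
  [17,25): 8 bp
  [25,51): 26 bp
  [51,61): 10 bp
  [61,66): 5 bp
  [66,79): 13 bp
  [79,84): 5 bp
  [84,105): 21 bp
  [105,120): 15 bp
  [120,129): 9 bp
  [129,140): 11 bp
  [140,157): 17 bp
  [157,169): 12 bp
  [169,176): 7 bp

[5,5,5,7,8,9,10,11,12,12,13,15,17,21,26]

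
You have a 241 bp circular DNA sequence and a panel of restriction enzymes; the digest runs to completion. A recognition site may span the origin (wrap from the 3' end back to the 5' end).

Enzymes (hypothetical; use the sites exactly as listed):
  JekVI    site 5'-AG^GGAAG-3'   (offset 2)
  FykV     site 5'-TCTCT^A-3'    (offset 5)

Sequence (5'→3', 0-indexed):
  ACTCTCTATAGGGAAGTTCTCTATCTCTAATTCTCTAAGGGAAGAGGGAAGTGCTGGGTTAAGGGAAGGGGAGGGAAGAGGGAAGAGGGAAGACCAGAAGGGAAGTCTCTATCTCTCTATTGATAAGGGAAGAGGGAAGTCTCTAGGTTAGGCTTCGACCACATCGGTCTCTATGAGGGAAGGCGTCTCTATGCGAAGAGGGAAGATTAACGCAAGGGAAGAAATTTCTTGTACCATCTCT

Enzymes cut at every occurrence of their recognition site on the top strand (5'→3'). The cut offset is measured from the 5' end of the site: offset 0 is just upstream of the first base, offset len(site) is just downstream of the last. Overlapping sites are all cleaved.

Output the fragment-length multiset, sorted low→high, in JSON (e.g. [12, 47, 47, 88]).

[3,4,5,6,7,7,7,7,7,8,8,9,10,10,10,10,11,13,13,16,17,25,28]

Scan for sites:
  JekVI (AGGGAAG, off=2): starts [9, 37, 44, 61, 71, 78, 85, 98, 125, 132, 175, 198, 214] → cuts [11, 39, 46, 63, 73, 80, 87, 100, 127, 134, 177, 200, 216]
  FykV (TCTCTA, off=5): starts [2, 17, 23, 31, 105, 113, 139, 167, 185, 236] → cuts [0, 7, 22, 28, 36, 110, 118, 144, 172, 190]

All cut coordinates (distinct, sorted): [0, 7, 11, 22, 28, 36, 39, 46, 63, 73, 80, 87, 100, 110, 118, 127, 134, 144, 172, 177, 190, 200, 216]

Fragment lengths:
  0→7: 7 bp
  7→11: 4 bp
  11→22: 11 bp
  22→28: 6 bp
  28→36: 8 bp
  36→39: 3 bp
  39→46: 7 bp
  46→63: 17 bp
  63→73: 10 bp
  73→80: 7 bp
  80→87: 7 bp
  87→100: 13 bp
  100→110: 10 bp
  110→118: 8 bp
  118→127: 9 bp
  127→134: 7 bp
  134→144: 10 bp
  144→172: 28 bp
  172→177: 5 bp
  177→190: 13 bp
  190→200: 10 bp
  200→216: 16 bp
  216→0 (wrap): 241-216+0 = 25 bp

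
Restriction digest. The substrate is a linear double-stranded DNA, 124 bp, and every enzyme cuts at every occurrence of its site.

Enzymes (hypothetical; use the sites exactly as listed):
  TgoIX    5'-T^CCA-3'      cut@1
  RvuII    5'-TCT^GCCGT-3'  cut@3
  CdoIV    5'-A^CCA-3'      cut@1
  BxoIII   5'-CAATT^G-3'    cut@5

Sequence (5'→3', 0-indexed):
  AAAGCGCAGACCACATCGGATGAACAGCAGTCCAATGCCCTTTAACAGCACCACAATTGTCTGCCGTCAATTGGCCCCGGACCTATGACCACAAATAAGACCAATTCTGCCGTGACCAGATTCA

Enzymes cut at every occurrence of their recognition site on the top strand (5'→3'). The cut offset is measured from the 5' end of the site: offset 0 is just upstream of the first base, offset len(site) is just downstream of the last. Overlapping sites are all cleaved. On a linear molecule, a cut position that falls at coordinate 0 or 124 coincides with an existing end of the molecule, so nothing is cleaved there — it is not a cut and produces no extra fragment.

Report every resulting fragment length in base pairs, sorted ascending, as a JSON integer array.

Site scan:
  TgoIX (TCCA, off=1): starts [30] → cuts [31]
  RvuII (TCTGCCGT, off=3): starts [59, 105] → cuts [62, 108]
  CdoIV (ACCA, off=1): starts [9, 49, 87, 99, 114] → cuts [10, 50, 88, 100, 115]
  BxoIII (CAATTG, off=5): starts [53, 67] → cuts [58, 72]

Pooled cuts: [10, 31, 50, 58, 62, 72, 88, 100, 108, 115]

Fragment lengths:
  [0,10): 10 bp
  [10,31): 21 bp
  [31,50): 19 bp
  [50,58): 8 bp
  [58,62): 4 bp
  [62,72): 10 bp
  [72,88): 16 bp
  [88,100): 12 bp
  [100,108): 8 bp
  [108,115): 7 bp
  [115,124): 9 bp

[4,7,8,8,9,10,10,12,16,19,21]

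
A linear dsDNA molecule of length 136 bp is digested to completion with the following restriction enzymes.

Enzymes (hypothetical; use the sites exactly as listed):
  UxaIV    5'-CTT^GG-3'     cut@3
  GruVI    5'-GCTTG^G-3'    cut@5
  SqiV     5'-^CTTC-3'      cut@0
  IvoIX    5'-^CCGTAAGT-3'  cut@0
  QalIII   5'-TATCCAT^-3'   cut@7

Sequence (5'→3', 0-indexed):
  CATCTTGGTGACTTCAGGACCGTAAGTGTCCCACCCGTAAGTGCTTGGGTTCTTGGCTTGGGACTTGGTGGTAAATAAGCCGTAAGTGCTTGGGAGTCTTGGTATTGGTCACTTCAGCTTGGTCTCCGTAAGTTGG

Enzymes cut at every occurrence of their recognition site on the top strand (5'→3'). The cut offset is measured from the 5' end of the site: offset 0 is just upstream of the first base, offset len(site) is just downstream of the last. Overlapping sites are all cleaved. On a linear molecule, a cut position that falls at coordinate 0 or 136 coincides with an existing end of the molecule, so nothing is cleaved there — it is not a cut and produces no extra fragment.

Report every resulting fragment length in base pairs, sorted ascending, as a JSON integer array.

Scan for sites:
  UxaIV (CTTGG, off=3): starts [3, 43, 51, 56, 63, 88, 97, 117] → cuts [6, 46, 54, 59, 66, 91, 100, 120]
  GruVI (GCTTGG, off=5): starts [42, 55, 87, 116] → cuts [47, 60, 92, 121]
  SqiV (CTTC, off=0): starts [11, 111] → cuts [11, 111]
  IvoIX (CCGTAAGT, off=0): starts [19, 34, 79, 125] → cuts [19, 34, 79, 125]
  QalIII (TATCCAT, off=7): no sites

Pooled cuts: [6, 11, 19, 34, 46, 47, 54, 59, 60, 66, 79, 91, 92, 100, 111, 120, 121, 125]

Fragment lengths:
  [0,6): 6 bp
  [6,11): 5 bp
  [11,19): 8 bp
  [19,34): 15 bp
  [34,46): 12 bp
  [46,47): 1 bp
  [47,54): 7 bp
  [54,59): 5 bp
  [59,60): 1 bp
  [60,66): 6 bp
  [66,79): 13 bp
  [79,91): 12 bp
  [91,92): 1 bp
  [92,100): 8 bp
  [100,111): 11 bp
  [111,120): 9 bp
  [120,121): 1 bp
  [121,125): 4 bp
  [125,136): 11 bp

[1,1,1,1,4,5,5,6,6,7,8,8,9,11,11,12,12,13,15]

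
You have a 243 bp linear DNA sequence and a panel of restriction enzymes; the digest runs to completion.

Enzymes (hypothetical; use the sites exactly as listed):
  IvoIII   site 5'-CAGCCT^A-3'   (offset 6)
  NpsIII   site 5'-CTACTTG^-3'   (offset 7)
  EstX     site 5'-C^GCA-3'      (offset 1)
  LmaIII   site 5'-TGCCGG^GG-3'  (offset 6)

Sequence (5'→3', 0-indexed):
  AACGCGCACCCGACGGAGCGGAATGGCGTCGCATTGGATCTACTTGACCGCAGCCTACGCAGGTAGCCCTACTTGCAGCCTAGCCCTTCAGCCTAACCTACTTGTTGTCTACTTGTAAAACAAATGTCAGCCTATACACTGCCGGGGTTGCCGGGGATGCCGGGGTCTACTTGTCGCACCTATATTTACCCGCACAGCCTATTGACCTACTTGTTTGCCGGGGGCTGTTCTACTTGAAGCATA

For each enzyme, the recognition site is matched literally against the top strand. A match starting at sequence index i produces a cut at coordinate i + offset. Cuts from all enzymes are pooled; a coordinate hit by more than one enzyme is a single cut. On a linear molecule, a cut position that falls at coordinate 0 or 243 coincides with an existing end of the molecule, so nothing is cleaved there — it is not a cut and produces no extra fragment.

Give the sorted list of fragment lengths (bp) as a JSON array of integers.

[2,2,3,5,6,7,7,8,9,9,9,10,10,11,12,13,13,15,16,16,17,18,25]

Scan for sites:
  IvoIII CAGCCTA/6: at [50, 75, 88, 127, 194] ⇒ [56, 81, 94, 133, 200]
  NpsIII CTACTTG/7: at [39, 68, 97, 108, 166, 206, 229] ⇒ [46, 75, 104, 115, 173, 213, 236]
  EstX CGCA/1: at [4, 29, 48, 57, 174, 190] ⇒ [5, 30, 49, 58, 175, 191]
  LmaIII TGCCGGGG/6: at [139, 148, 157, 215] ⇒ [145, 154, 163, 221]

Pooled cuts: [5, 30, 46, 49, 56, 58, 75, 81, 94, 104, 115, 133, 145, 154, 163, 173, 175, 191, 200, 213, 221, 236]

Fragments:
  [0,5): 5 bp
  [5,30): 25 bp
  [30,46): 16 bp
  [46,49): 3 bp
  [49,56): 7 bp
  [56,58): 2 bp
  [58,75): 17 bp
  [75,81): 6 bp
  [81,94): 13 bp
  [94,104): 10 bp
  [104,115): 11 bp
  [115,133): 18 bp
  [133,145): 12 bp
  [145,154): 9 bp
  [154,163): 9 bp
  [163,173): 10 bp
  [173,175): 2 bp
  [175,191): 16 bp
  [191,200): 9 bp
  [200,213): 13 bp
  [213,221): 8 bp
  [221,236): 15 bp
  [236,243): 7 bp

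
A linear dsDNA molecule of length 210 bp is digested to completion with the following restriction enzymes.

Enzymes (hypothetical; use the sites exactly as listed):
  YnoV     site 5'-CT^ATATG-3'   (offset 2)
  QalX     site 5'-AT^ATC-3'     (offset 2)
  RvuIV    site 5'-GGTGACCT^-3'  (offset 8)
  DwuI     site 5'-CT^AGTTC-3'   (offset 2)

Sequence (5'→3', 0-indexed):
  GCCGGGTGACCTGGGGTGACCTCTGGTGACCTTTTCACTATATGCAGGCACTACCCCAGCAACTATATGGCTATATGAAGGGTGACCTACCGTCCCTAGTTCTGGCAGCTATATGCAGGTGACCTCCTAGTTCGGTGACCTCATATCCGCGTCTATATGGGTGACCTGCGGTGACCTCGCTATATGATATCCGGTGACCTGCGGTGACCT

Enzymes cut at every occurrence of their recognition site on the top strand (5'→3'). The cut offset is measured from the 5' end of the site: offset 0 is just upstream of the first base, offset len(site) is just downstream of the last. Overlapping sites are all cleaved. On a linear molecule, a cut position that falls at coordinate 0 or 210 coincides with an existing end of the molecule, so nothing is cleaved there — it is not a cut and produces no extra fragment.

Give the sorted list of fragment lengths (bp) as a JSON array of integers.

[3,3,4,7,7,8,9,10,10,10,10,10,12,12,13,13,13,15,16,25]

Per-enzyme occurrences:
  YnoV CTATATG/2: at [37, 62, 70, 108, 152, 179] ⇒ [39, 64, 72, 110, 154, 181]
  QalX ATATC/2: at [142, 186] ⇒ [144, 188]
  RvuIV GGTGACCT/8: at [4, 14, 24, 80, 117, 133, 159, 169, 192, 202] ⇒ [12, 22, 32, 88, 125, 141, 167, 177, 200] (position 210 is a terminus of the linear molecule — no cut)
  DwuI CTAGTTC/2: at [95, 126] ⇒ [97, 128]

Pooled cuts: [12, 22, 32, 39, 64, 72, 88, 97, 110, 125, 128, 141, 144, 154, 167, 177, 181, 188, 200]

Fragments:
  [0,12): 12 bp
  [12,22): 10 bp
  [22,32): 10 bp
  [32,39): 7 bp
  [39,64): 25 bp
  [64,72): 8 bp
  [72,88): 16 bp
  [88,97): 9 bp
  [97,110): 13 bp
  [110,125): 15 bp
  [125,128): 3 bp
  [128,141): 13 bp
  [141,144): 3 bp
  [144,154): 10 bp
  [154,167): 13 bp
  [167,177): 10 bp
  [177,181): 4 bp
  [181,188): 7 bp
  [188,200): 12 bp
  [200,210): 10 bp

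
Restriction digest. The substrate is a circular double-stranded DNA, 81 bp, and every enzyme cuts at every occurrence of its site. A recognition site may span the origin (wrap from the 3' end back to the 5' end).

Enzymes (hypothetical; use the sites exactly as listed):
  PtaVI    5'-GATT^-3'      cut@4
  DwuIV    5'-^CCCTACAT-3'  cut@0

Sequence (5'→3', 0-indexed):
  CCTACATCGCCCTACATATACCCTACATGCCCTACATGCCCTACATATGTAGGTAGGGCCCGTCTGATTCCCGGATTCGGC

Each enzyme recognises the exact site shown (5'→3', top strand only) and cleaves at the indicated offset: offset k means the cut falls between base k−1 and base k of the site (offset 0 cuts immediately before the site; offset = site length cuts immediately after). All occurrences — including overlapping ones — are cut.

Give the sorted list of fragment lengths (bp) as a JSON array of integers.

[3,8,9,9,10,11,31]

Per-enzyme occurrences:
  PtaVI GATT/4: at [65, 73] ⇒ [69, 77]
  DwuIV CCCTACAT/0: at [9, 20, 29, 38, 80] ⇒ [9, 20, 29, 38, 80]

Pooled cuts: [9, 20, 29, 38, 69, 77, 80]

Fragments:
  9→20: 11 bp
  20→29: 9 bp
  29→38: 9 bp
  38→69: 31 bp
  69→77: 8 bp
  77→80: 3 bp
  80→9 (wrap): 81-80+9 = 10 bp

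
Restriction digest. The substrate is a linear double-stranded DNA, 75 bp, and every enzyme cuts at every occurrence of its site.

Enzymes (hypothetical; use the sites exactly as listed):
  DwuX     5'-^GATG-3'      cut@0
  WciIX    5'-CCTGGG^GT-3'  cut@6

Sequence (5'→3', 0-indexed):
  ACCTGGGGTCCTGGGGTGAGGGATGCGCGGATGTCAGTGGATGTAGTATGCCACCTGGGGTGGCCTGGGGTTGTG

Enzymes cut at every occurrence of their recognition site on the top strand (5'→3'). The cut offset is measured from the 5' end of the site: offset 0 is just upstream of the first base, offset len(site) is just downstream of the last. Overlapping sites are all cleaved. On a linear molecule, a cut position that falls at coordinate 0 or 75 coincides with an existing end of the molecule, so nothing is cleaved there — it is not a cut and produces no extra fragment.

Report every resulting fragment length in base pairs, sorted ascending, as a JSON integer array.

[6,6,7,8,8,10,10,20]

Per-enzyme occurrences:
  DwuX (GATG, off=0): starts [21, 29, 39] → cuts [21, 29, 39]
  WciIX (CCTGGGGT, off=6): starts [1, 9, 53, 63] → cuts [7, 15, 59, 69]

All cut coordinates (distinct, sorted): [7, 15, 21, 29, 39, 59, 69]

Fragment lengths:
  [0,7): 7 bp
  [7,15): 8 bp
  [15,21): 6 bp
  [21,29): 8 bp
  [29,39): 10 bp
  [39,59): 20 bp
  [59,69): 10 bp
  [69,75): 6 bp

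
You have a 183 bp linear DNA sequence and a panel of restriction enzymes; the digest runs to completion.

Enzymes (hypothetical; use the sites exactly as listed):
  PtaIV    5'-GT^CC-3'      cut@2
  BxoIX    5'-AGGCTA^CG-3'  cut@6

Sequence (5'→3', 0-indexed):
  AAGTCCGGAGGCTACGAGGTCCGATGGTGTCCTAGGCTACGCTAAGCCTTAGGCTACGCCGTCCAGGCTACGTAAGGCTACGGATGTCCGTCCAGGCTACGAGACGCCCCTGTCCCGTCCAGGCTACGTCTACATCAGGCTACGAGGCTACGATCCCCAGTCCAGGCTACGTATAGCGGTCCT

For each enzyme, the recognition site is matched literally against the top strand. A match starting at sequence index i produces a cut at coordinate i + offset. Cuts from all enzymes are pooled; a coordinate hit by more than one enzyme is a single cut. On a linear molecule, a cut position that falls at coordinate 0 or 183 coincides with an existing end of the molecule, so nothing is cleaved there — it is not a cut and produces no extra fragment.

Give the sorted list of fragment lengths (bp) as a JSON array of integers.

[3,4,4,5,6,6,7,8,8,8,8,8,9,10,10,10,11,11,14,16,17]

Site scan:
  PtaIV GTCC/2: at [2, 18, 28, 60, 85, 89, 111, 116, 159, 178] ⇒ [4, 20, 30, 62, 87, 91, 113, 118, 161, 180]
  BxoIX AGGCTACG/6: at [8, 33, 50, 64, 74, 93, 120, 136, 144, 163] ⇒ [14, 39, 56, 70, 80, 99, 126, 142, 150, 169]

All cut coordinates (distinct, sorted): [4, 14, 20, 30, 39, 56, 62, 70, 80, 87, 91, 99, 113, 118, 126, 142, 150, 161, 169, 180]

Fragment lengths:
  [0,4): 4 bp
  [4,14): 10 bp
  [14,20): 6 bp
  [20,30): 10 bp
  [30,39): 9 bp
  [39,56): 17 bp
  [56,62): 6 bp
  [62,70): 8 bp
  [70,80): 10 bp
  [80,87): 7 bp
  [87,91): 4 bp
  [91,99): 8 bp
  [99,113): 14 bp
  [113,118): 5 bp
  [118,126): 8 bp
  [126,142): 16 bp
  [142,150): 8 bp
  [150,161): 11 bp
  [161,169): 8 bp
  [169,180): 11 bp
  [180,183): 3 bp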